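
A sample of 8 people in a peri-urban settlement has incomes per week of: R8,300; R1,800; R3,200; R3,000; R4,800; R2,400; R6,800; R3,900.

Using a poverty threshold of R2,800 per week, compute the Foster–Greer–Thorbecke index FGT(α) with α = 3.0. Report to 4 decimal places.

Below z: R1,800, R2,400 (q = 2 of N = 8).
Gap ratios (z−y)/z: (2800−1800)/2800 = 0.3571; (2800−2400)/2800 = 0.1429.
Raised to α = 3.0: 0.04555; 0.00292.
Sum = 0.048469; FGT(3.0) = 0.048469 / 8 = 0.0061.

0.0061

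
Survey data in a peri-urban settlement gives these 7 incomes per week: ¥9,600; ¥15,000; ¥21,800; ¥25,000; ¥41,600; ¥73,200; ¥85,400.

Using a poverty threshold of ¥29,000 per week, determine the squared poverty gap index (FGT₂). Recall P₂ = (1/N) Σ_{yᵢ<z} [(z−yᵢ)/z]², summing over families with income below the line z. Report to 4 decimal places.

0.1087

Below the line: ¥9,600, ¥15,000, ¥21,800, ¥25,000 (q = 4 of N = 7).
Shortfall ratios: (29000−9600)/29000 = 0.6690; (29000−15000)/29000 = 0.4828; (29000−21800)/29000 = 0.2483; (29000−25000)/29000 = 0.1379.
Squared: 0.4475; 0.2331; 0.0616; 0.0190.
Sum = 0.761237; P₂ = 0.761237 / 7 = 0.1087.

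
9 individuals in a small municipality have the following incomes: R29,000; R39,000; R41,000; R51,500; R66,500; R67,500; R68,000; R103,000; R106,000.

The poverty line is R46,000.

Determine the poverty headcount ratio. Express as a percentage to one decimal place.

3 of the 9 individuals have income below R46,000.
H = 3/9 = 33.3%.

33.3%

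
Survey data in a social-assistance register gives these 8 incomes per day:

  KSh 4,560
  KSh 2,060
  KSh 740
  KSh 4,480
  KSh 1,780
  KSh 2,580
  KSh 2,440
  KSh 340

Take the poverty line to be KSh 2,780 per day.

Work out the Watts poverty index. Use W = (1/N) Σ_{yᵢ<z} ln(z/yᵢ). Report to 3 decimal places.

0.547

Below z: KSh 340, KSh 740, KSh 1,780, KSh 2,060, KSh 2,440, KSh 2,580 (q = 6 of N = 8).
Log gaps: ln(2780/340) = 2.1013; ln(2780/740) = 1.3236; ln(2780/1780) = 0.4458; ln(2780/2060) = 0.2997; ln(2780/2440) = 0.1305; ln(2780/2580) = 0.0747.
W = 4.375514 / 8 = 0.547.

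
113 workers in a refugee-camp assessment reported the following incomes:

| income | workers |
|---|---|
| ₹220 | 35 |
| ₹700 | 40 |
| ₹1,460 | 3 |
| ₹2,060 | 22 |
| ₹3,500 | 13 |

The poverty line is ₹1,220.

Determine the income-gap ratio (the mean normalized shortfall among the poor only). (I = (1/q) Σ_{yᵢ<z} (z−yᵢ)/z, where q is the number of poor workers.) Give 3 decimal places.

0.610

Below z: 35×₹220, 40×₹700 (q = 75 of N = 113).
Relative gaps: 0.8197 (×35), 0.4262 (×40); sum = 45.737705.
I averages over the q = 75 poor units only: 45.737705 / 75 = 0.610.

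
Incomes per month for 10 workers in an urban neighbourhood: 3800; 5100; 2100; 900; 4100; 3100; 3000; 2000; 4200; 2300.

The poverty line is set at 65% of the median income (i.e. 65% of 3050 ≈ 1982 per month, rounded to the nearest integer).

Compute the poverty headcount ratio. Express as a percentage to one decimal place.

1 of the 10 workers have income below 1982.
H = 1/10 = 10.0%.

10.0%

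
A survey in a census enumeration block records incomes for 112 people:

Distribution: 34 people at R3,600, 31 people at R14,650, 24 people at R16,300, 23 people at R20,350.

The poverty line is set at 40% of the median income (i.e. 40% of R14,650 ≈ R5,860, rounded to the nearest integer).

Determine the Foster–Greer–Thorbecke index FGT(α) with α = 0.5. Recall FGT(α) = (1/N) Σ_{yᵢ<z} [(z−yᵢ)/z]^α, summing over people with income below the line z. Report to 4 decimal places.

Below the line: 34×R3,600 (q = 34 of N = 112).
Normalized shortfalls: (5860−3600)/5860 = 0.3857 (×34).
Raised to α = 0.5: 0.62102 (×34).
Sum = 21.114671; FGT(0.5) = 21.114671 / 112 = 0.1885.

0.1885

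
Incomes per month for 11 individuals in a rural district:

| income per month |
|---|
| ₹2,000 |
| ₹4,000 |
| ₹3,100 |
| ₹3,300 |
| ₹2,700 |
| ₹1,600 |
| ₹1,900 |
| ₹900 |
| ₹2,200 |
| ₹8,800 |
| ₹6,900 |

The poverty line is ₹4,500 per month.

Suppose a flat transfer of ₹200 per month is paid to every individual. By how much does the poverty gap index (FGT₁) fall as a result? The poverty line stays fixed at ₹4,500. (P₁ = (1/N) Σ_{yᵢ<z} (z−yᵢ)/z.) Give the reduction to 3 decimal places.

Before: below the line — ₹900, ₹1,600, ₹1,900, ₹2,000, ₹2,200, ₹2,700, ₹3,100, ₹3,300, ₹4,000; poverty gap index (FGT₁) = 0.37980.
After the ₹200 transfer: below the line — ₹1,100, ₹1,800, ₹2,100, ₹2,200, ₹2,400, ₹2,900, ₹3,300, ₹3,500, ₹4,200; poverty gap index (FGT₁) = 0.34343.
Reduction = 0.37980 − 0.34343 = 0.036.

0.036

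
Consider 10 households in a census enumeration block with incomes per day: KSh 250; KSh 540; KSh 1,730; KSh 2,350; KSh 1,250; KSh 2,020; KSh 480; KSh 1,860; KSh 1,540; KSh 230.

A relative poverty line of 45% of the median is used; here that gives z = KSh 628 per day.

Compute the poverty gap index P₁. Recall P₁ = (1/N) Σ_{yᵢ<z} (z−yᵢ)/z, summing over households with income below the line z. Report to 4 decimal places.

Below z: KSh 230, KSh 250, KSh 480, KSh 540 (q = 4 of N = 10).
Relative gaps: (628−230)/628 = 0.6338; (628−250)/628 = 0.6019; (628−480)/628 = 0.2357; (628−540)/628 = 0.1401.
Σ = 1.611465. Dividing by the full population N = 10 gives P₁ = 0.1611.

0.1611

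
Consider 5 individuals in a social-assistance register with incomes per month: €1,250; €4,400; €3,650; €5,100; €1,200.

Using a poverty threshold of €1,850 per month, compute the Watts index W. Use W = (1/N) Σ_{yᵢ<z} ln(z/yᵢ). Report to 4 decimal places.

0.1650

Incomes under z: €1,200, €1,250 (q = 2 of N = 5).
ln(z/y) terms: ln(1850/1200) = 0.4329; ln(1850/1250) = 0.3920.
W = 0.824906 / 5 = 0.1650.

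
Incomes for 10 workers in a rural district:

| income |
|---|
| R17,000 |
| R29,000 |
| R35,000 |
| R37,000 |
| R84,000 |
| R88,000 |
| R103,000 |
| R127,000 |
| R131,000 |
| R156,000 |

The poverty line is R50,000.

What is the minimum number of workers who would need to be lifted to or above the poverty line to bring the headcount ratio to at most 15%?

3

Currently q = 4 of N = 10 are below the line (H = 0.400).
A headcount ratio of at most 15% allows at most ⌊0.15 × 10⌋ = 1 poor workers.
So at least 4 − 1 = 3 must be lifted.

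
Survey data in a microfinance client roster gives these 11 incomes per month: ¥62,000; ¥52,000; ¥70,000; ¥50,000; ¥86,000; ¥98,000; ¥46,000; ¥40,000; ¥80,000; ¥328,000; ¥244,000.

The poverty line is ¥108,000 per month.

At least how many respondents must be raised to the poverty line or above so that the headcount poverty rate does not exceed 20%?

Currently q = 9 of N = 11 are below the line (H = 0.818).
A headcount ratio of at most 20% allows at most ⌊0.20 × 11⌋ = 2 poor respondents.
So at least 9 − 2 = 7 must be lifted.

7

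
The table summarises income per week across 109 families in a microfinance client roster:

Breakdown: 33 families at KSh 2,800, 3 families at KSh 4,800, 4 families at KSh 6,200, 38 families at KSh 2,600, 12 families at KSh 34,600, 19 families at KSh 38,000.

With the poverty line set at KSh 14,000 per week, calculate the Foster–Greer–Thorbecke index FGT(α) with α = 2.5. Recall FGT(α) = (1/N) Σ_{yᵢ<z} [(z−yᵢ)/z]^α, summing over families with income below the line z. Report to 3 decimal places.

Below the line: 38×KSh 2,600, 33×KSh 2,800, 3×KSh 4,800, 4×KSh 6,200 (q = 78 of N = 109).
Normalized shortfalls: (14000−2600)/14000 = 0.8143 (×38); (14000−2800)/14000 = 0.8000 (×33); (14000−4800)/14000 = 0.6571 (×3); (14000−6200)/14000 = 0.5571 (×4).
Raised to α = 2.5: 0.59833 (×38); 0.57243 (×33); 0.35007 (×3); 0.23169 (×4).
Sum = 43.603885; FGT(2.5) = 43.603885 / 109 = 0.400.

0.400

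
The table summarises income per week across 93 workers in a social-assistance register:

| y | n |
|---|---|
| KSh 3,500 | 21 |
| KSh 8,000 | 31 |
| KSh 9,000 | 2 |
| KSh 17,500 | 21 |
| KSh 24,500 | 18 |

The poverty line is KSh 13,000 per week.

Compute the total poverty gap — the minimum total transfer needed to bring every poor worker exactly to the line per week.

Poor units: 21×KSh 3,500, 31×KSh 8,000, 2×KSh 9,000 (q = 54 of N = 93).
Individual gaps: 21×(13000−3500) = 199500; 31×(13000−8000) = 155000; 2×(13000−9000) = 8000.
Aggregate gap = KSh 362,500.

KSh 362,500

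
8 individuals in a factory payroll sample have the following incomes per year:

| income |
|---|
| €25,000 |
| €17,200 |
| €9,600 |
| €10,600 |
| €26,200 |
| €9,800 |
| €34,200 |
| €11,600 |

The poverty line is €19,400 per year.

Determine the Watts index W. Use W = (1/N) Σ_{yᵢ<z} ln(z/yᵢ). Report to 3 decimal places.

Poor units: €9,600, €9,800, €10,600, €11,600, €17,200 (q = 5 of N = 8).
ln(z/y) terms: ln(19400/9600) = 0.7035; ln(19400/9800) = 0.6829; ln(19400/10600) = 0.6044; ln(19400/11600) = 0.5143; ln(19400/17200) = 0.1204.
W = 2.625451 / 8 = 0.328.

0.328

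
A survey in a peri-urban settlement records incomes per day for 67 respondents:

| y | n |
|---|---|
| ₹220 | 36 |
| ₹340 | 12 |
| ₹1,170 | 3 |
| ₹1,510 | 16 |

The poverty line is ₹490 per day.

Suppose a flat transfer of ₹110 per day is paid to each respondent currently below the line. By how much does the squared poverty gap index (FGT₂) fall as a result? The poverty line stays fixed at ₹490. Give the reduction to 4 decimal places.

0.1214

Before: below the line — 36×₹220, 12×₹340; squared poverty gap index (FGT₂) = 0.179925.
After the ₹110 transfer: below the line — 36×₹330, 12×₹450; squared poverty gap index (FGT₂) = 0.058483.
Reduction = 0.179925 − 0.058483 = 0.1214.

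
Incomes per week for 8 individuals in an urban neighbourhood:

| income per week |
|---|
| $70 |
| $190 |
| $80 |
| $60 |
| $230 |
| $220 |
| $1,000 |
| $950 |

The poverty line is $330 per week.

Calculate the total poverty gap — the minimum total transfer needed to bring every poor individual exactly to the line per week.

Poor units: $60, $70, $80, $190, $220, $230 (q = 6 of N = 8).
Individual gaps: 330−60 = 270; 330−70 = 260; 330−80 = 250; 330−190 = 140; 330−220 = 110; 330−230 = 100.
Aggregate gap = $1,130.

$1,130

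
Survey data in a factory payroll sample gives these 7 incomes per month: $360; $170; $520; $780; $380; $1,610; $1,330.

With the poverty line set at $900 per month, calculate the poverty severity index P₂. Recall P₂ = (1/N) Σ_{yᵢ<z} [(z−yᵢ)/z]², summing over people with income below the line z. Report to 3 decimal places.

Below z: $170, $360, $380, $520, $780 (q = 5 of N = 7).
Relative gaps: (900−170)/900 = 0.8111; (900−360)/900 = 0.6000; (900−380)/900 = 0.5778; (900−520)/900 = 0.4222; (900−780)/900 = 0.1333.
Squared: 0.6579; 0.3600; 0.3338; 0.1783; 0.0178.
Sum = 1.547778; P₂ = 1.547778 / 7 = 0.221.

0.221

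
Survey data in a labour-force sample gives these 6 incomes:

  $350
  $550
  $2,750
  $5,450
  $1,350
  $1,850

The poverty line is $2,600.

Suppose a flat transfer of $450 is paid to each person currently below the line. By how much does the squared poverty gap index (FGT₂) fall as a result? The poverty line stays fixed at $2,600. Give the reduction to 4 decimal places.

0.1198

Before: below the line — $350, $550, $1,350, $1,850; squared poverty gap index (FGT₂) = 0.280819.
After the $450 transfer: below the line — $800, $1,000, $1,800, $2,300; squared poverty gap index (FGT₂) = 0.160996.
Reduction = 0.280819 − 0.160996 = 0.1198.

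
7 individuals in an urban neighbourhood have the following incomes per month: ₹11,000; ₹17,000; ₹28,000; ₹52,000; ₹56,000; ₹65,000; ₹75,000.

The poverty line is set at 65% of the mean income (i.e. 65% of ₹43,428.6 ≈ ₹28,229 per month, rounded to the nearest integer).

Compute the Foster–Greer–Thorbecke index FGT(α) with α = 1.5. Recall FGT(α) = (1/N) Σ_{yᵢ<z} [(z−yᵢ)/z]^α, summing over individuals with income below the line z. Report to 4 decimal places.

Below the line: ₹11,000, ₹17,000, ₹28,000 (q = 3 of N = 7).
Gap ratios (z−y)/z: (28229−11000)/28229 = 0.6103; (28229−17000)/28229 = 0.3978; (28229−28000)/28229 = 0.0081.
Raised to α = 1.5: 0.47681; 0.25088; 0.00073.
Sum = 0.728424; FGT(1.5) = 0.728424 / 7 = 0.1041.

0.1041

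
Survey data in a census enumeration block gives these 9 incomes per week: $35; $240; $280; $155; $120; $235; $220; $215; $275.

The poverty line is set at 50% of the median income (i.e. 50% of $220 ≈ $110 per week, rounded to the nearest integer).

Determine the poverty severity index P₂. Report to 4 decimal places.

Below z: $35 (q = 1 of N = 9).
Normalized shortfalls: (110−35)/110 = 0.6818.
Squared: 0.4649.
Sum = 0.464876; P₂ = 0.464876 / 9 = 0.0517.

0.0517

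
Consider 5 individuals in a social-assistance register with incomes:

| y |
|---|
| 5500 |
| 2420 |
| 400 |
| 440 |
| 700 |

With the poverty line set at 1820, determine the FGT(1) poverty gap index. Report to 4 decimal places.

0.4308

Poor units: 400, 440, 700 (q = 3 of N = 5).
Normalized shortfalls: (1820−400)/1820 = 0.7802; (1820−440)/1820 = 0.7582; (1820−700)/1820 = 0.6154.
Σ = 2.153846. Dividing by the full population N = 5 gives P₁ = 0.4308.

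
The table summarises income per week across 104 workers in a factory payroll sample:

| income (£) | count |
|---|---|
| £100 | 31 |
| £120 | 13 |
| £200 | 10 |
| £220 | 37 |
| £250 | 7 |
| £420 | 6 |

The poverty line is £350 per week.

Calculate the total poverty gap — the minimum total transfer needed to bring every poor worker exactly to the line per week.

Incomes under z: 31×£100, 13×£120, 10×£200, 37×£220, 7×£250 (q = 98 of N = 104).
Individual gaps: 31×(350−100) = 7750; 13×(350−120) = 2990; 10×(350−200) = 1500; 37×(350−220) = 4810; 7×(350−250) = 700.
Aggregate gap = £17,750.

£17,750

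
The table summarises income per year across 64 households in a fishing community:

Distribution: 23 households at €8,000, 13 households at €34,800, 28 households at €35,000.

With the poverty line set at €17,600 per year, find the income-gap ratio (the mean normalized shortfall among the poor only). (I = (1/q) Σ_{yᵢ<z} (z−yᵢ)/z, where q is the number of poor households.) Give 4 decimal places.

0.5455

Below the line: 23×€8,000 (q = 23 of N = 64).
Shortfall ratios (z−y)/z: 0.5455 (×23); sum = 12.545455.
I averages over the q = 23 poor units only: 12.545455 / 23 = 0.5455.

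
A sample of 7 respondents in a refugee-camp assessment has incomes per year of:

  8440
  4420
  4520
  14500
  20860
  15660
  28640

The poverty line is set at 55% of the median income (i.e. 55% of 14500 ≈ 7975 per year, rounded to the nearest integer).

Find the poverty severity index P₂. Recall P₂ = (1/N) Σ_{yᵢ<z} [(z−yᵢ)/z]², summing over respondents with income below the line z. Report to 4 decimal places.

Poor units: 4420, 4520 (q = 2 of N = 7).
Shortfall ratios: (7975−4420)/7975 = 0.4458; (7975−4520)/7975 = 0.4332.
Squared: 0.1987; 0.1877.
Sum = 0.386396; P₂ = 0.386396 / 7 = 0.0552.

0.0552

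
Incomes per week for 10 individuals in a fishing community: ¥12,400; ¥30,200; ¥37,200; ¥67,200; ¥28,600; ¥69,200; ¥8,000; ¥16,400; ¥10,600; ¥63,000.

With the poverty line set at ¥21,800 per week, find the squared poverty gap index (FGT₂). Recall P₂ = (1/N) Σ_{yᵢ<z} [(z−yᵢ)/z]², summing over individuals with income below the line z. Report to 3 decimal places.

Poor units: ¥8,000, ¥10,600, ¥12,400, ¥16,400 (q = 4 of N = 10).
Normalized shortfalls: (21800−8000)/21800 = 0.6330; (21800−10600)/21800 = 0.5138; (21800−12400)/21800 = 0.4312; (21800−16400)/21800 = 0.2477.
Squared: 0.4007; 0.2640; 0.1859; 0.0614.
Sum = 0.911960; P₂ = 0.911960 / 10 = 0.091.

0.091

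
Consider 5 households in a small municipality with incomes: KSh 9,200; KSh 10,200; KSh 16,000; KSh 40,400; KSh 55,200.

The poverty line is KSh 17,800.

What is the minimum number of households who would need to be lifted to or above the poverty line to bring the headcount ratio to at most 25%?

Currently q = 3 of N = 5 are below the line (H = 0.600).
A headcount ratio of at most 25% allows at most ⌊0.25 × 5⌋ = 1 poor households.
So at least 3 − 1 = 2 must be lifted.

2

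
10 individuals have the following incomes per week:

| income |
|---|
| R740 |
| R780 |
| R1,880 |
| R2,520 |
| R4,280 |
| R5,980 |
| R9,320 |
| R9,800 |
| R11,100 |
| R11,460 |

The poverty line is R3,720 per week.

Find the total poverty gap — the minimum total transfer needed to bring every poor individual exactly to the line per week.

R8,960

Incomes under z: R740, R780, R1,880, R2,520 (q = 4 of N = 10).
Individual gaps: 3720−740 = 2980; 3720−780 = 2940; 3720−1880 = 1840; 3720−2520 = 1200.
Aggregate gap = R8,960.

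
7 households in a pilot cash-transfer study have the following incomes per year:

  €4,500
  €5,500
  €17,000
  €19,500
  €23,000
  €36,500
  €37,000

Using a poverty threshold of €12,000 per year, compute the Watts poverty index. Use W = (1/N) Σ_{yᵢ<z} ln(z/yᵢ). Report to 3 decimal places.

0.252

Below the line: €4,500, €5,500 (q = 2 of N = 7).
ln(z/y) terms: ln(12000/4500) = 0.9808; ln(12000/5500) = 0.7802.
W = 1.760988 / 7 = 0.252.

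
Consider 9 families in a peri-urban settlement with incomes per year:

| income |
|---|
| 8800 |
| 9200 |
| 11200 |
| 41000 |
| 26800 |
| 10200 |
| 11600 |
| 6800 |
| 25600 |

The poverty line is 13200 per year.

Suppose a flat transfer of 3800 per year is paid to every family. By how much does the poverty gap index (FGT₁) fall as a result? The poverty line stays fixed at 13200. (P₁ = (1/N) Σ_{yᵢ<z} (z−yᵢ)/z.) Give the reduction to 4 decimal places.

Before: below the line — 6800, 8800, 9200, 10200, 11200, 11600; poverty gap index (FGT₁) = 0.180135.
After the 3800 transfer: below the line — 10600, 12600, 13000; poverty gap index (FGT₁) = 0.028620.
Reduction = 0.180135 − 0.028620 = 0.1515.

0.1515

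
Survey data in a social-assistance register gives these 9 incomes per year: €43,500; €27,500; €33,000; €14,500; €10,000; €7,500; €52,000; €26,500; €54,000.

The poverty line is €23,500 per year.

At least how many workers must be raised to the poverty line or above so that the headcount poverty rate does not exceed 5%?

3 of the 9 workers are poor, so H = 3/9 = 0.333.
A headcount ratio of at most 5% allows at most ⌊0.05 × 9⌋ = 0 poor workers.
So at least 3 − 0 = 3 must be lifted.

3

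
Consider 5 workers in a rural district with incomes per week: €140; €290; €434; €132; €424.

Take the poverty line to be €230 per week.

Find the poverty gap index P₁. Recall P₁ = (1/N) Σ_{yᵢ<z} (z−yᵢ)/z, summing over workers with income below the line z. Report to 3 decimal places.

0.163

Incomes under z: €132, €140 (q = 2 of N = 5).
Normalized shortfalls: (230−132)/230 = 0.4261; (230−140)/230 = 0.3913.
Sum of shortfalls = 0.817391; P₁ averages over all N: 0.817391 / 5 = 0.163.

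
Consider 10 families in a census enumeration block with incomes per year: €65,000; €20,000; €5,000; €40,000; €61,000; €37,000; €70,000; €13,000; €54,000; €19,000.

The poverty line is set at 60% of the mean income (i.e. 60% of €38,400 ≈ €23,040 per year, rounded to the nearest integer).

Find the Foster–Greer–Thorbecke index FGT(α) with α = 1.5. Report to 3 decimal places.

Poor units: €5,000, €13,000, €19,000, €20,000 (q = 4 of N = 10).
Normalized shortfalls: (23040−5000)/23040 = 0.7830; (23040−13000)/23040 = 0.4358; (23040−19000)/23040 = 0.1753; (23040−20000)/23040 = 0.1319.
Raised to α = 1.5: 0.69284; 0.28766; 0.07343; 0.04793.
Sum = 1.101849; FGT(1.5) = 1.101849 / 10 = 0.110.

0.110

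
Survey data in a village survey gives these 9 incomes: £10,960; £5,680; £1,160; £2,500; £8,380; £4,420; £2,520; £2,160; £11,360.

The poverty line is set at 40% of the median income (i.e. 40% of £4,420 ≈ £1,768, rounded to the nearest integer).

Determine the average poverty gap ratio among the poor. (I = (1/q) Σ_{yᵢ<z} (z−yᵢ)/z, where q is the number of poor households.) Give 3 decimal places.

0.344

Below the line: £1,160 (q = 1 of N = 9).
Relative gaps: 0.3439; sum = 0.343891.
The income-gap ratio divides by q (the poor only): 0.343891 / 1 = 0.344.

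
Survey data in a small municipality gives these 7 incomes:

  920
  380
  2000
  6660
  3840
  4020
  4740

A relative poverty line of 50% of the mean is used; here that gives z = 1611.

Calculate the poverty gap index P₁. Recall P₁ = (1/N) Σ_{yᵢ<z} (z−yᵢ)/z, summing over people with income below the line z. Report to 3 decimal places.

0.170

Below the line: 380, 920 (q = 2 of N = 7).
Normalized shortfalls: (1611−380)/1611 = 0.7641; (1611−920)/1611 = 0.4289.
Sum of shortfalls = 1.193048; P₁ averages over all N: 1.193048 / 7 = 0.170.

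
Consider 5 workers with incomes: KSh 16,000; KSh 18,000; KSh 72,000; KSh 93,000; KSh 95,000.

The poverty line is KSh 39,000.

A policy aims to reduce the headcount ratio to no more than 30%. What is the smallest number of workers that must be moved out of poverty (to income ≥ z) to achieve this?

1

2 of the 5 workers are poor, so H = 2/5 = 0.400.
A headcount ratio of at most 30% allows at most ⌊0.30 × 5⌋ = 1 poor workers.
So at least 2 − 1 = 1 must be lifted.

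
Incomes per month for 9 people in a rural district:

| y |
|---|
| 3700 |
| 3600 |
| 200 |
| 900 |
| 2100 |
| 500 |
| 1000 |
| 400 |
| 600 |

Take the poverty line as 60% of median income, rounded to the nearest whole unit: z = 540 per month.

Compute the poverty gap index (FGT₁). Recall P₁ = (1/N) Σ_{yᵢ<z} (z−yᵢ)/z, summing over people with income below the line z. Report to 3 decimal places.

Below z: 200, 400, 500 (q = 3 of N = 9).
Relative gaps: (540−200)/540 = 0.6296; (540−400)/540 = 0.2593; (540−500)/540 = 0.0741.
Σ = 0.962963. Dividing by the full population N = 9 gives P₁ = 0.107.

0.107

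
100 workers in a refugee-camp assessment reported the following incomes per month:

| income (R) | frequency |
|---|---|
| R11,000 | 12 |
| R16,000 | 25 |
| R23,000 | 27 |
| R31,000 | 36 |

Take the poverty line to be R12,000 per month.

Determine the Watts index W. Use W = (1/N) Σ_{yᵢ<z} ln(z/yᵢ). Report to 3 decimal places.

0.010

Poor units: 12×R11,000 (q = 12 of N = 100).
Log gaps: ln(12000/11000) = 0.0870 (×12).
W = 1.044137 / 100 = 0.010.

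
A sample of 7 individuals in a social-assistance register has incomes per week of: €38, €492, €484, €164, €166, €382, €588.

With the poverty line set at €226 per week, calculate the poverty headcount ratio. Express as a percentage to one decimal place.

42.9%

3 of the 7 individuals have income below €226.
H = 3/7 = 42.9%.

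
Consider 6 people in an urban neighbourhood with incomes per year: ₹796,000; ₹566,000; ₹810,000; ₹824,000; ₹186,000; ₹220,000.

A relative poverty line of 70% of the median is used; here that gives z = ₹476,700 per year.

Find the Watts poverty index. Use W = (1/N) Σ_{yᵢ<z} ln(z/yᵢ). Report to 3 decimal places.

Below the line: ₹186,000, ₹220,000 (q = 2 of N = 6).
Log shortfalls: ln(476700/186000) = 0.9411; ln(476700/220000) = 0.7733.
W = 1.714401 / 6 = 0.286.

0.286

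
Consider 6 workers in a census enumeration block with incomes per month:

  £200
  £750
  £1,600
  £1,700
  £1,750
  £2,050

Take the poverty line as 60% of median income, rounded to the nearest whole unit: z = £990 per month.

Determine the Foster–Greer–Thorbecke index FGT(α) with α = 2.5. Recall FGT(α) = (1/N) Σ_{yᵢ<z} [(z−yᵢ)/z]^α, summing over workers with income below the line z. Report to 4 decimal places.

0.0996

Poor units: £200, £750 (q = 2 of N = 6).
Shortfall ratios: (990−200)/990 = 0.7980; (990−750)/990 = 0.2424.
Raised to α = 2.5: 0.56883; 0.02894.
Sum = 0.597763; FGT(2.5) = 0.597763 / 6 = 0.0996.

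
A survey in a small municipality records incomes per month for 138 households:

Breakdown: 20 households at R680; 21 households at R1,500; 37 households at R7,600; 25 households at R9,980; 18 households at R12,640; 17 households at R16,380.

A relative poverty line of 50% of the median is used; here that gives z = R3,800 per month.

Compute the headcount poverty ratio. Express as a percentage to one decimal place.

29.7%

41 of the 138 households have income below R3,800.
H = 41/138 = 29.7%.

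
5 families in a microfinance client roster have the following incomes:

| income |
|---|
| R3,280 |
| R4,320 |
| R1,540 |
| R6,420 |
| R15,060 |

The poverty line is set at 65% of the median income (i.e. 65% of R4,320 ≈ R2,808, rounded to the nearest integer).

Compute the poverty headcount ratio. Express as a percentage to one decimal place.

20.0%

1 of the 5 families have income below R2,808.
H = 1/5 = 20.0%.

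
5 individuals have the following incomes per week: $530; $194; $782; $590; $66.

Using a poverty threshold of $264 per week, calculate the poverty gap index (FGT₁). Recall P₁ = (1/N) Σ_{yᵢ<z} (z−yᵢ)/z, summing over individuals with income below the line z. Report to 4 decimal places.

0.2030

Poor units: $66, $194 (q = 2 of N = 5).
Gap ratios (z−y)/z: (264−66)/264 = 0.7500; (264−194)/264 = 0.2652.
Sum of shortfalls = 1.015152; P₁ averages over all N: 1.015152 / 5 = 0.2030.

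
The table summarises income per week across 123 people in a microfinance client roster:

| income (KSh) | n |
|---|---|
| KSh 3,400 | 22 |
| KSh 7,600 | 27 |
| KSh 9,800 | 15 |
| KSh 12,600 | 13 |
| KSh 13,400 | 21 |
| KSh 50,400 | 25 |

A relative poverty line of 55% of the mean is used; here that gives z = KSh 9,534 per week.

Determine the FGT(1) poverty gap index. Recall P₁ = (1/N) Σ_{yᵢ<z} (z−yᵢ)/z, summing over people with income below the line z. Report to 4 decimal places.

0.1596

Incomes under z: 22×KSh 3,400, 27×KSh 7,600 (q = 49 of N = 123).
Shortfall ratios: (9534−3400)/9534 = 0.6434 (×22); (9534−7600)/9534 = 0.2029 (×27).
Σ = 19.631424. Dividing by the full population N = 123 gives P₁ = 0.1596.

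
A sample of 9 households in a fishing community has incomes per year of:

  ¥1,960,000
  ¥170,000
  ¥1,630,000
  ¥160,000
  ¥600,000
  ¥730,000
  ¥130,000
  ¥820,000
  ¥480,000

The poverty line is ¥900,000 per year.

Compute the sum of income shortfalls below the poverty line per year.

Poor units: ¥130,000, ¥160,000, ¥170,000, ¥480,000, ¥600,000, ¥730,000, ¥820,000 (q = 7 of N = 9).
Individual gaps: 900000−130000 = 770000; 900000−160000 = 740000; 900000−170000 = 730000; 900000−480000 = 420000; 900000−600000 = 300000; 900000−730000 = 170000; 900000−820000 = 80000.
Aggregate gap = ¥3,210,000.

¥3,210,000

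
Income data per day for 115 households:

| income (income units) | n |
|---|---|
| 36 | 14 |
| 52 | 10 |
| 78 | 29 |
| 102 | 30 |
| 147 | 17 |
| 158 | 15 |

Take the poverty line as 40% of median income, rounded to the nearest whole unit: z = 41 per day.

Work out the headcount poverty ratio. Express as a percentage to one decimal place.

14 of the 115 households have income below 41.
H = 14/115 = 12.2%.

12.2%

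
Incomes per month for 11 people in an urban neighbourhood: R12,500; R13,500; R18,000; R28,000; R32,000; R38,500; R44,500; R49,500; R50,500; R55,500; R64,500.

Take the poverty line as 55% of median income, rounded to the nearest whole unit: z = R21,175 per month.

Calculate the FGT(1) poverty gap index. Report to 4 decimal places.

Poor units: R12,500, R13,500, R18,000 (q = 3 of N = 11).
Gap ratios (z−y)/z: (21175−12500)/21175 = 0.4097; (21175−13500)/21175 = 0.3625; (21175−18000)/21175 = 0.1499.
Sum of shortfalls = 0.922078; P₁ averages over all N: 0.922078 / 11 = 0.0838.

0.0838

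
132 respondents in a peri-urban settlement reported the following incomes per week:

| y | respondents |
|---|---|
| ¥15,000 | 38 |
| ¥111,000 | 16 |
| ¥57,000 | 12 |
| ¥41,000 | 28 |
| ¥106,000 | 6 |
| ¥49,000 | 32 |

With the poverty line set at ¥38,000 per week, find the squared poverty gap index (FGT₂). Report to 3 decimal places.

0.105

Below the line: 38×¥15,000 (q = 38 of N = 132).
Shortfall ratios: (38000−15000)/38000 = 0.6053 (×38).
Squared: 0.3663 (×38).
Sum = 13.921053; P₂ = 13.921053 / 132 = 0.105.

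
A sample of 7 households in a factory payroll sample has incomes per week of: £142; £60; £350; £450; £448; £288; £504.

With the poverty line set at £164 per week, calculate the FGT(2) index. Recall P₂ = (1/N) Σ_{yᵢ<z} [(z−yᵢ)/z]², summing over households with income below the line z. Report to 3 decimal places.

Poor units: £60, £142 (q = 2 of N = 7).
Normalized shortfalls: (164−60)/164 = 0.6341; (164−142)/164 = 0.1341.
Squared: 0.4021; 0.0180.
Sum = 0.420137; P₂ = 0.420137 / 7 = 0.060.

0.060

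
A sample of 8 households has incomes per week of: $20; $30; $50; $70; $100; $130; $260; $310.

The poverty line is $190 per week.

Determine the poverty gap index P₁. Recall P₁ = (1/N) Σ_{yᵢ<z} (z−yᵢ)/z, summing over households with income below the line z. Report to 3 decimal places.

0.487

Incomes under z: $20, $30, $50, $70, $100, $130 (q = 6 of N = 8).
Shortfall ratios: (190−20)/190 = 0.8947; (190−30)/190 = 0.8421; (190−50)/190 = 0.7368; (190−70)/190 = 0.6316; (190−100)/190 = 0.4737; (190−130)/190 = 0.3158.
Sum of shortfalls = 3.894737; P₁ averages over all N: 3.894737 / 8 = 0.487.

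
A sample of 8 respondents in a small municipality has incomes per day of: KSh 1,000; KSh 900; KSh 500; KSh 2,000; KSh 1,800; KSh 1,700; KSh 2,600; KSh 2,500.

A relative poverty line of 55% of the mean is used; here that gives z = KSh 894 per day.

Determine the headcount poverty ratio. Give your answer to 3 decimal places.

0.125

1 of the 8 respondents have income below KSh 894.
H = 1/8 = 0.125.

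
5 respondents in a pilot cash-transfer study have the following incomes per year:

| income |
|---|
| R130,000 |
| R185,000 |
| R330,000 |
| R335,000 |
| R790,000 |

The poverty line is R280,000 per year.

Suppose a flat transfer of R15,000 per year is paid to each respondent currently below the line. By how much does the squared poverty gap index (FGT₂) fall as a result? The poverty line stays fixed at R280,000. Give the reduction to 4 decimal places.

Before: below the line — R130,000, R185,000; squared poverty gap index (FGT₂) = 0.080421.
After the R15,000 transfer: below the line — R145,000, R200,000; squared poverty gap index (FGT₂) = 0.062819.
Reduction = 0.080421 − 0.062819 = 0.0176.

0.0176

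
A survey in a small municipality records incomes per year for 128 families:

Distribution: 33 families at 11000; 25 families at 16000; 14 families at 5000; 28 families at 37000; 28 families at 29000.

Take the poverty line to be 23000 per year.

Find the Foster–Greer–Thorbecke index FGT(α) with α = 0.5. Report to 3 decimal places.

Below z: 14×5000, 33×11000, 25×16000 (q = 72 of N = 128).
Relative gaps: (23000−5000)/23000 = 0.7826 (×14); (23000−11000)/23000 = 0.5217 (×33); (23000−16000)/23000 = 0.3043 (×25).
Raised to α = 0.5: 0.88465 (×14); 0.72232 (×33); 0.55168 (×25).
Sum = 50.013455; FGT(0.5) = 50.013455 / 128 = 0.391.

0.391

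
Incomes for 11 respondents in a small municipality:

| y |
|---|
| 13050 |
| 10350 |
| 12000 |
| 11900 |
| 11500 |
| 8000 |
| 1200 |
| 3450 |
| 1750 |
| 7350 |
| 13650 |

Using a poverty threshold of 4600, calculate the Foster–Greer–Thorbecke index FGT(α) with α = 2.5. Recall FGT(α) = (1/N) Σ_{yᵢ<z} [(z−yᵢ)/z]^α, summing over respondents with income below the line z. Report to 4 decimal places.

0.0730

Poor units: 1200, 1750, 3450 (q = 3 of N = 11).
Shortfall ratios: (4600−1200)/4600 = 0.7391; (4600−1750)/4600 = 0.6196; (4600−3450)/4600 = 0.2500.
Raised to α = 2.5: 0.46968; 0.30215; 0.03125.
Sum = 0.803077; FGT(2.5) = 0.803077 / 11 = 0.0730.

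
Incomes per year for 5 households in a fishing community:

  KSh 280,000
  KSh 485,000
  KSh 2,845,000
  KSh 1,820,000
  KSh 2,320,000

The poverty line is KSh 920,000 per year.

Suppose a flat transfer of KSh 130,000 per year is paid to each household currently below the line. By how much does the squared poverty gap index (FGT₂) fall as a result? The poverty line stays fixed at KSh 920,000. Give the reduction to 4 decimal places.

Before: below the line — KSh 280,000, KSh 485,000; squared poverty gap index (FGT₂) = 0.141499.
After the KSh 130,000 transfer: below the line — KSh 410,000, KSh 615,000; squared poverty gap index (FGT₂) = 0.083442.
Reduction = 0.141499 − 0.083442 = 0.0581.

0.0581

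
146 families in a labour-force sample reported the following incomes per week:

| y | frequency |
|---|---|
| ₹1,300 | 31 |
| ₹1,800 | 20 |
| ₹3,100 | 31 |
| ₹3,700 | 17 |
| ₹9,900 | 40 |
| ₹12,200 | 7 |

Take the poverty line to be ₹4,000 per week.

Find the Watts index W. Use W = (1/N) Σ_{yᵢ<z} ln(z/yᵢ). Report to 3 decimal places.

Below the line: 31×₹1,300, 20×₹1,800, 31×₹3,100, 17×₹3,700 (q = 99 of N = 146).
ln(z/y) terms: ln(4000/1300) = 1.1239 (×31); ln(4000/1800) = 0.7985 (×20); ln(4000/3100) = 0.2549 (×31); ln(4000/3700) = 0.0780 (×17).
W = 60.038993 / 146 = 0.411.

0.411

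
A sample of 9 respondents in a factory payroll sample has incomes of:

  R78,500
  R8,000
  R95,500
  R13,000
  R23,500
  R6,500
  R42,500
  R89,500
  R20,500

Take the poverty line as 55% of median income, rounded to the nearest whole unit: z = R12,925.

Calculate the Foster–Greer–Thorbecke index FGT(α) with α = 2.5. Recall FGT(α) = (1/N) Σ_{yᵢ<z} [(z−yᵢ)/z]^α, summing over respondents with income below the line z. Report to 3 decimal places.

Poor units: R6,500, R8,000 (q = 2 of N = 9).
Relative gaps: (12925−6500)/12925 = 0.4971; (12925−8000)/12925 = 0.3810.
Raised to α = 2.5: 0.17422; 0.08963.
Sum = 0.263850; FGT(2.5) = 0.263850 / 9 = 0.029.

0.029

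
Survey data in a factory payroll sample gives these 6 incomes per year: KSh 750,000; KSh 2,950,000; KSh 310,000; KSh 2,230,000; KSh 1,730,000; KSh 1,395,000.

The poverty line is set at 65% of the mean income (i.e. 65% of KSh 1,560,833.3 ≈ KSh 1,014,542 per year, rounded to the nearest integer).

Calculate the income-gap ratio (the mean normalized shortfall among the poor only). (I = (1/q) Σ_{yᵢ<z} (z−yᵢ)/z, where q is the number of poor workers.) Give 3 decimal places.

0.478

Below the line: KSh 310,000, KSh 750,000 (q = 2 of N = 6).
Relative gaps: 0.6944, 0.2608; sum = 0.955194.
I averages over the q = 2 poor units only: 0.955194 / 2 = 0.478.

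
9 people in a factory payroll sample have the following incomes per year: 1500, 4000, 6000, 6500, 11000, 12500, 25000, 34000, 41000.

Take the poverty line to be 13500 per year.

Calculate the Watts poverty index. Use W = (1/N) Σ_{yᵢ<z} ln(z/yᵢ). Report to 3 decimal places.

Below the line: 1500, 4000, 6000, 6500, 11000, 12500 (q = 6 of N = 9).
ln(z/y) terms: ln(13500/1500) = 2.1972; ln(13500/4000) = 1.2164; ln(13500/6000) = 0.8109; ln(13500/6500) = 0.7309; ln(13500/11000) = 0.2048; ln(13500/12500) = 0.0770.
W = 5.237193 / 9 = 0.582.

0.582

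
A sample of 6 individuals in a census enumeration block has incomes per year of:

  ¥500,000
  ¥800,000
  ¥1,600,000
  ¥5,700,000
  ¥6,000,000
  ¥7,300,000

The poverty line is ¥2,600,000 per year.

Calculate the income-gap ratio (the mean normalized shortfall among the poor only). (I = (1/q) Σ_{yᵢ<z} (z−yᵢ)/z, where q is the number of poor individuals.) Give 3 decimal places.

0.628

Poor units: ¥500,000, ¥800,000, ¥1,600,000 (q = 3 of N = 6).
Relative gaps: 0.8077, 0.6923, 0.3846; sum = 1.884615.
I averages over the q = 3 poor units only: 1.884615 / 3 = 0.628.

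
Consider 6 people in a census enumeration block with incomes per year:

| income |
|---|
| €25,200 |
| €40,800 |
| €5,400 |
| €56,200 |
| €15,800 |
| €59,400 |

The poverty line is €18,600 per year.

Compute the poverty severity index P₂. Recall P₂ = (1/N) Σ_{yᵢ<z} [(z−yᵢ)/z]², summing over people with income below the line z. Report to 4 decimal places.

Below the line: €5,400, €15,800 (q = 2 of N = 6).
Gap ratios (z−y)/z: (18600−5400)/18600 = 0.7097; (18600−15800)/18600 = 0.1505.
Squared: 0.5036; 0.0227.
Sum = 0.526304; P₂ = 0.526304 / 6 = 0.0877.

0.0877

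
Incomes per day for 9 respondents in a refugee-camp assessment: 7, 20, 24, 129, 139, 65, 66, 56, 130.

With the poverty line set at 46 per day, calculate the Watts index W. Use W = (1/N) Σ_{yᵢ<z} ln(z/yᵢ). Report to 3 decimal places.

Incomes under z: 7, 20, 24 (q = 3 of N = 9).
ln(z/y) terms: ln(46/7) = 1.8827; ln(46/20) = 0.8329; ln(46/24) = 0.6506.
W = 3.366228 / 9 = 0.374.

0.374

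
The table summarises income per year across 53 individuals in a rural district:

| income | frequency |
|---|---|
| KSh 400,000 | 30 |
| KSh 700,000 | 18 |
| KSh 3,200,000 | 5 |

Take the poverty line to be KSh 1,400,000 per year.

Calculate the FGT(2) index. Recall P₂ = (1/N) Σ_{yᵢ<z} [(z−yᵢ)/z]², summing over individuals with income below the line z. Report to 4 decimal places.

0.3737

Incomes under z: 30×KSh 400,000, 18×KSh 700,000 (q = 48 of N = 53).
Normalized shortfalls: (1400000−400000)/1400000 = 0.7143 (×30); (1400000−700000)/1400000 = 0.5000 (×18).
Squared: 0.5102 (×30); 0.2500 (×18).
Sum = 19.806122; P₂ = 19.806122 / 53 = 0.3737.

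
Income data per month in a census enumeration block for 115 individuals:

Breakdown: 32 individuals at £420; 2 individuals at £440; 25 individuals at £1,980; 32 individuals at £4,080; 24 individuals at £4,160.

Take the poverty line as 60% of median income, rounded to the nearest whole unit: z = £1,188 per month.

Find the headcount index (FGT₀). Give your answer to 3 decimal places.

34 of the 115 individuals have income below £1,188.
H = 34/115 = 0.296.

0.296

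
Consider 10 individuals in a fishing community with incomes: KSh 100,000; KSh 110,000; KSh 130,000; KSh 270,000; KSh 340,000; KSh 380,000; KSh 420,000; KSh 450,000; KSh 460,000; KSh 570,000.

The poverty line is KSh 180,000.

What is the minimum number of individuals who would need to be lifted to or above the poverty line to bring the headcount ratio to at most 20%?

Currently q = 3 of N = 10 are below the line (H = 0.300).
A headcount ratio of at most 20% allows at most ⌊0.20 × 10⌋ = 2 poor individuals.
So at least 3 − 2 = 1 must be lifted.

1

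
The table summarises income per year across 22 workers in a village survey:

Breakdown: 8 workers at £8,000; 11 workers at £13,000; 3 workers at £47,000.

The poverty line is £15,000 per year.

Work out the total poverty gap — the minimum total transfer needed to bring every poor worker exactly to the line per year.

Incomes under z: 8×£8,000, 11×£13,000 (q = 19 of N = 22).
Individual gaps: 8×(15000−8000) = 56000; 11×(15000−13000) = 22000.
Aggregate gap = £78,000.

£78,000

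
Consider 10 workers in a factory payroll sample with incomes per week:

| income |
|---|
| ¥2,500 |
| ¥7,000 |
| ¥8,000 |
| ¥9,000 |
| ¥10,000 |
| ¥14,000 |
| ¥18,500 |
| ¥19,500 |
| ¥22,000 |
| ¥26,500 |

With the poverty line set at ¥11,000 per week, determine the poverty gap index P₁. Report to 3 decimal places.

0.168

Below z: ¥2,500, ¥7,000, ¥8,000, ¥9,000, ¥10,000 (q = 5 of N = 10).
Normalized shortfalls: (11000−2500)/11000 = 0.7727; (11000−7000)/11000 = 0.3636; (11000−8000)/11000 = 0.2727; (11000−9000)/11000 = 0.1818; (11000−10000)/11000 = 0.0909.
Sum of shortfalls = 1.681818; P₁ averages over all N: 1.681818 / 10 = 0.168.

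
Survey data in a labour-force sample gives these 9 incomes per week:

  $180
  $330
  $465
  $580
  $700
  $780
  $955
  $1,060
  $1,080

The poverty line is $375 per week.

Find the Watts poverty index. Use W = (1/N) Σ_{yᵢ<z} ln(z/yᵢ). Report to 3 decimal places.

Below z: $180, $330 (q = 2 of N = 9).
ln(z/y) terms: ln(375/180) = 0.7340; ln(375/330) = 0.1278.
W = 0.861803 / 9 = 0.096.

0.096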